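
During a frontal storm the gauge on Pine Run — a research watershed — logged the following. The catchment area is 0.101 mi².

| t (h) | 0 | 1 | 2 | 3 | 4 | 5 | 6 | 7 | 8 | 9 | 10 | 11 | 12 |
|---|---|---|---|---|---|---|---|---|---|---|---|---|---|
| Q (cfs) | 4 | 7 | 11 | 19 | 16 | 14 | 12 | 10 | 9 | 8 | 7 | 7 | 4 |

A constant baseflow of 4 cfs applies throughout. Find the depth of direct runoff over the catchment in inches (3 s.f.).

Direct runoff: 0.0, 3.0, 7.0, 15.0, 12.0, 10.0, 8.0, 6.0, 5.0, 4.0, 3.0, 3.0, 0.0 cfs; ΣQ_DR = 76.00 cfs.
V = ΣQ_DR · Δt = 76.00 × 3600 s = 2.736 × 10^5 ft³.
Over A = 0.101 mi², depth = V / A = 1.17 in.

d ≈ 1.17 in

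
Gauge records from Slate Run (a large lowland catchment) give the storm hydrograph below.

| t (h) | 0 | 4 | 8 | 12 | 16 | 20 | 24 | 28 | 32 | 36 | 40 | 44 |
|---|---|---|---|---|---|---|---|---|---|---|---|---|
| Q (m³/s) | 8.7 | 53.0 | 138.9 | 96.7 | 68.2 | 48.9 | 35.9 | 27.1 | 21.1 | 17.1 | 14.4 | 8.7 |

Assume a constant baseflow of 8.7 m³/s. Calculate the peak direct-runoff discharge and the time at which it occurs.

Q_p = 130.2 m³/s at t = 8 h

Subtracting baseflow gives direct-runoff ordinates: 0.0, 44.3, 130.2, 88.0, 59.5, 40.2, 27.2, 18.4, 12.4, 8.4, 5.7, 0.0 m³/s.
The maximum is 130.2 m³/s, occurring at the reading for t = 8 h.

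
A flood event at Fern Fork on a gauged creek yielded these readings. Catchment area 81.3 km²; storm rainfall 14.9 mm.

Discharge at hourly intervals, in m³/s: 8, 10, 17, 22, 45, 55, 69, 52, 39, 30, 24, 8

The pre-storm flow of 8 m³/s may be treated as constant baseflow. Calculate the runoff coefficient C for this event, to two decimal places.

ΣQ_DR = 283.0 m³/s; V = ΣQ_DR·Δt = 1.019 × 10^6 m³.
Runoff depth d = V / A = 12.53 mm.
C = d / P = 12.53 / 14.9 = 0.84.

C ≈ 0.84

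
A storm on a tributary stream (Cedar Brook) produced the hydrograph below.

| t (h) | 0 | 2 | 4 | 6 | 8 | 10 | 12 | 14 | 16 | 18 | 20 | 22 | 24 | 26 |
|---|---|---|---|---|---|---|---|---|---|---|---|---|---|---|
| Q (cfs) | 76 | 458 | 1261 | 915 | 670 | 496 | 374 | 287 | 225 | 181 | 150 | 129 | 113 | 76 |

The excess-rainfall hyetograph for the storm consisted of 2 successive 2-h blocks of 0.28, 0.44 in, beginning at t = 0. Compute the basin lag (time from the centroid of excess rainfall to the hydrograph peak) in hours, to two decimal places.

Centroid of excess rainfall: t_c = Σ P_i·t̄_i / ΣP_i = 2.2222 h (block centres at 1, 3 h).
Hydrograph peak occurs at t = 4 h, so basin lag t_L = 4 − 2.2222 = 1.78 h.

t_L ≈ 1.78 h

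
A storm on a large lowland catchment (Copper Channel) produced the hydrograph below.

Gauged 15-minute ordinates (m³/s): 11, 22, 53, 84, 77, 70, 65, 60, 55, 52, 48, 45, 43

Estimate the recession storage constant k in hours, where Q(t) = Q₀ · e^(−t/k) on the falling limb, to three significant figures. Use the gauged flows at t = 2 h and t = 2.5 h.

k ≈ 3.67 h

On the falling limb, Q drops from 55 to 48 m³/s between t = 2 h and t = 2.5 h (Δt = 0.5 h).
k = −Δt / ln(Q₂/Q₁) = −0.5 / ln(48/55) = 3.67 h.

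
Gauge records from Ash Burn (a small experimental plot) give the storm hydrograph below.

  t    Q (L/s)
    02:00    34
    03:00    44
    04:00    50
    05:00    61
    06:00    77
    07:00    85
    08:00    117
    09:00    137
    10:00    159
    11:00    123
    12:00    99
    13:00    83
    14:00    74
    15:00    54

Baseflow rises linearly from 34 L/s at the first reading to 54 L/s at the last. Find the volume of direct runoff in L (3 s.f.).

Direct-runoff ordinates (Q − Q_b): 0.00, 8.46, 12.92, 22.38, 36.85, 43.31, 73.77, 92.23, 112.69, 75.15, 49.62, 32.08, 21.54, 0.00 L/s.
ΣQ_DR = 581.0 L/s.
With Δt = 1 h = 3600 s, V = ΣQ_DR · Δt = 581.0 × 3600 = 2.09 × 10^6 L.

V ≈ 2.09 × 10^6 L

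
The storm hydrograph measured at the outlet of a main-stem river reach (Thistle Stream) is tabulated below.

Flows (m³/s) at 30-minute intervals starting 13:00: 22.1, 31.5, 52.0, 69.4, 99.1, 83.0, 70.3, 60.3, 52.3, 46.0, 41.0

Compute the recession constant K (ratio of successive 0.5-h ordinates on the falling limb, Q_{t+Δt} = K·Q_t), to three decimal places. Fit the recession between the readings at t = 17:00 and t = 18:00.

K ≈ 0.885

Using the recession-limb readings at t = 17:00 and t = 18:00: Q falls from 52.3 to 41.0 m³/s over 2 intervals.
K = (Q₂/Q₁)^(1/2) = (41.0/52.3)^(1/2) = 0.885.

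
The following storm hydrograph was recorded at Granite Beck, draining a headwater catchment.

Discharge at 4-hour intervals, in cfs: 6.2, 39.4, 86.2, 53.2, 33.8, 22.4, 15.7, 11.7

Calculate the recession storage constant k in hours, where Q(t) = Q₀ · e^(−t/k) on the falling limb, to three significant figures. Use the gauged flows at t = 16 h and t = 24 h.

k ≈ 10.4 h

On the falling limb, Q drops from 33.8 to 15.7 cfs between t = 16 h and t = 24 h (Δt = 8 h).
k = −Δt / ln(Q₂/Q₁) = −8 / ln(15.7/33.8) = 10.4 h.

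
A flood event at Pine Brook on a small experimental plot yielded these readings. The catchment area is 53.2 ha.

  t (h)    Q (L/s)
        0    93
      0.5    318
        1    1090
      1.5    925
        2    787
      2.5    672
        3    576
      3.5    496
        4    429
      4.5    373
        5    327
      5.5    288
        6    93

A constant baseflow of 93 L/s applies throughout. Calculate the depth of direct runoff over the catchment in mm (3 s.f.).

Direct runoff: 0.0, 225.0, 997.0, 832.0, 694.0, 579.0, 483.0, 403.0, 336.0, 280.0, 234.0, 195.0, 0.0 L/s; ΣQ_DR = 5258 L/s.
V = ΣQ_DR · Δt = 5258 × 1800 s = 9.464 × 10^6 L.
Over A = 53.2 ha, depth = V / A = 17.8 mm.

d ≈ 17.8 mm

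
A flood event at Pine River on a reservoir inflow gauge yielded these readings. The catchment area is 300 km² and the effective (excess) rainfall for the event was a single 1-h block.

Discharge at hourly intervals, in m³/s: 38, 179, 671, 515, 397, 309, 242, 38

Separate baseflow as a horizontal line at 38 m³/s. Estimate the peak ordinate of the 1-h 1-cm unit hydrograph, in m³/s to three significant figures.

Direct runoff: 0.0, 141.0, 633.0, 477.0, 359.0, 271.0, 204.0, 0.0 m³/s; ΣQ_DR = 2085 m³/s, peak = 633.0 m³/s.
Runoff depth d = ΣQ_DR·Δt / A = 2085 × 3600 / (300 km²) = 25.02 mm.
The 1-cm UH is the DRH scaled by (10 mm)/d, so U_p = 633.0 × 10/25.02 = 253 m³/s.

U_p ≈ 253 m³/s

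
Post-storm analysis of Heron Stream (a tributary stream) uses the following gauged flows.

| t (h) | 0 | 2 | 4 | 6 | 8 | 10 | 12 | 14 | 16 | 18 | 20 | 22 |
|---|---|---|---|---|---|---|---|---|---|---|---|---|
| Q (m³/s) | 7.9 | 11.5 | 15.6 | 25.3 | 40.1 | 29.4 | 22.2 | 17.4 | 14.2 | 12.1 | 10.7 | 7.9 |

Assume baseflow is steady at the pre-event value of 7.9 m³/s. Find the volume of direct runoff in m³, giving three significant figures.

Direct-runoff ordinates (Q − Q_b): 0.0, 3.6, 7.7, 17.4, 32.2, 21.5, 14.3, 9.5, 6.3, 4.2, 2.8, 0.0 m³/s.
ΣQ_DR = 119.5 m³/s.
With Δt = 2 h = 7200 s, V = ΣQ_DR · Δt = 119.5 × 7200 = 8.60 × 10^5 m³.

V ≈ 8.60 × 10^5 m³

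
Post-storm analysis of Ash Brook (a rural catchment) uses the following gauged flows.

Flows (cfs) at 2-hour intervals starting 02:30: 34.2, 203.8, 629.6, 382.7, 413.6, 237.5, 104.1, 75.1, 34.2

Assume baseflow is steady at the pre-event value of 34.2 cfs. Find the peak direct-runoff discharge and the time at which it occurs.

Subtracting baseflow gives direct-runoff ordinates: 0.0, 169.6, 595.4, 348.5, 379.4, 203.3, 69.9, 40.9, 0.0 cfs.
The maximum is 595.4 cfs, occurring at the reading for t = 06:30.

Q_p = 595.4 cfs at t = 06:30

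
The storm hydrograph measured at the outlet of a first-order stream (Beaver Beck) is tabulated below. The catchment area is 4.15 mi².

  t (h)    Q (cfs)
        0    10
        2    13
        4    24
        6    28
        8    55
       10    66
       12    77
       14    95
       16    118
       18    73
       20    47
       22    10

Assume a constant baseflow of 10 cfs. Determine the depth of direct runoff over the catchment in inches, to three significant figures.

d ≈ 0.370 in

Direct runoff: 0.0, 3.0, 14.0, 18.0, 45.0, 56.0, 67.0, 85.0, 108.0, 63.0, 37.0, 0.0 cfs; ΣQ_DR = 496.0 cfs.
V = ΣQ_DR · Δt = 496.0 × 7200 s = 3.571 × 10^6 ft³.
Over A = 4.15 mi², depth = V / A = 0.370 in.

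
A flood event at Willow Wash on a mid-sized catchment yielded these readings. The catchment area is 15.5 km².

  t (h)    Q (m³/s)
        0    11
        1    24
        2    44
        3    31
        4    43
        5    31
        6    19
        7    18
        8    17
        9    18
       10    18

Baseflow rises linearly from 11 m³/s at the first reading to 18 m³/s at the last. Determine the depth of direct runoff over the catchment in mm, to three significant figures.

Direct runoff: 0.00, 12.30, 31.60, 17.90, 29.20, 16.50, 3.80, 2.10, 0.40, 0.70, 0.00 m³/s; ΣQ_DR = 114.5 m³/s.
V = ΣQ_DR · Δt = 114.5 × 3600 s = 4.122 × 10^5 m³.
Over A = 15.5 km², depth = V / A = 26.6 mm.

d ≈ 26.6 mm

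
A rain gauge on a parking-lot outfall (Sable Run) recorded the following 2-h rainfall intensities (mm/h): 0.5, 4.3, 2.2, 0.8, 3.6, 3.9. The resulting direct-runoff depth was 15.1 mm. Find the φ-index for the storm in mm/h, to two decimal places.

φ ≈ 1.61 mm/h

Only the 4 blocks with intensity above φ contribute runoff: 4.3, 2.2, 3.6, 3.9 mm/h.
Σ(I−φ)·Δt = d  ⇒  (4.3+2.2+3.6+3.9 − 4φ)·2 = 15.1
φ = (14.00 − 15.1/2) / 4 = 1.61 mm/h.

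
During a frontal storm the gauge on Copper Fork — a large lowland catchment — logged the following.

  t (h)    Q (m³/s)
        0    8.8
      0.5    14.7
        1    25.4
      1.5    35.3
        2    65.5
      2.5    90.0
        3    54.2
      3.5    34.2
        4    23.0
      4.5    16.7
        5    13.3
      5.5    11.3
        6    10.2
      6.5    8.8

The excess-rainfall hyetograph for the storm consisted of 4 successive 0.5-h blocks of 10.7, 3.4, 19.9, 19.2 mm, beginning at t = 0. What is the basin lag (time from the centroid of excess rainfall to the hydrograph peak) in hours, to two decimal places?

Centroid of excess rainfall: t_c = Σ P_i·t̄_i / ΣP_i = 1.1974 h (block centres at 0.25, 0.75, 1.25, 1.75 h).
Hydrograph peak occurs at t = 2.5 h, so basin lag t_L = 2.5 − 1.1974 = 1.30 h.

t_L ≈ 1.30 h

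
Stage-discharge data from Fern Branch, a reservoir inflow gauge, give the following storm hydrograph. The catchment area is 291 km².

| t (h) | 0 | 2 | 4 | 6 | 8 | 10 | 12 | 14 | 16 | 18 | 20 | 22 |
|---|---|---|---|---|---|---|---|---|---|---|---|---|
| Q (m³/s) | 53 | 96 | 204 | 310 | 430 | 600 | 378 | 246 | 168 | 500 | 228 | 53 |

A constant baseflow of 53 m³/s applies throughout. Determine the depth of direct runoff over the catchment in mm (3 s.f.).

Direct runoff: 0.0, 43.0, 151.0, 257.0, 377.0, 547.0, 325.0, 193.0, 115.0, 447.0, 175.0, 0.0 m³/s; ΣQ_DR = 2630 m³/s.
V = ΣQ_DR · Δt = 2630 × 7200 s = 1.894 × 10^7 m³.
Over A = 291 km², depth = V / A = 65.1 mm.

d ≈ 65.1 mm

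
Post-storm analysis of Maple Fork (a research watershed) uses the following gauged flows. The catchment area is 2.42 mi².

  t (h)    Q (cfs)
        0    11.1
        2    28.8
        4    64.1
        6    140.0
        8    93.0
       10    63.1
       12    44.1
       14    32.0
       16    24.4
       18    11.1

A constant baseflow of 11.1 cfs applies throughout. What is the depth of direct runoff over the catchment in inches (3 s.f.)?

Direct runoff: 0.0, 17.7, 53.0, 128.9, 81.9, 52.0, 33.0, 20.9, 13.3, 0.0 cfs; ΣQ_DR = 400.7 cfs.
V = ΣQ_DR · Δt = 400.7 × 7200 s = 2.885 × 10^6 ft³.
Over A = 2.42 mi², depth = V / A = 0.513 in.

d ≈ 0.513 in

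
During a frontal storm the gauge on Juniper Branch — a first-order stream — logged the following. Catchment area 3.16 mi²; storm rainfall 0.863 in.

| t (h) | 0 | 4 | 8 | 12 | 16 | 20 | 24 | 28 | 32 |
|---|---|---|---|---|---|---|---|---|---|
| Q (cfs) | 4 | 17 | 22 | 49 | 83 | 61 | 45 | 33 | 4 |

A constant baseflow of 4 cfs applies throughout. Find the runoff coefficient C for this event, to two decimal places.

C ≈ 0.64

ΣQ_DR = 282.0 cfs; V = ΣQ_DR·Δt = 4.061 × 10^6 ft³.
Runoff depth d = V / A = 0.5531 in.
C = d / P = 0.5531 / 0.863 = 0.64.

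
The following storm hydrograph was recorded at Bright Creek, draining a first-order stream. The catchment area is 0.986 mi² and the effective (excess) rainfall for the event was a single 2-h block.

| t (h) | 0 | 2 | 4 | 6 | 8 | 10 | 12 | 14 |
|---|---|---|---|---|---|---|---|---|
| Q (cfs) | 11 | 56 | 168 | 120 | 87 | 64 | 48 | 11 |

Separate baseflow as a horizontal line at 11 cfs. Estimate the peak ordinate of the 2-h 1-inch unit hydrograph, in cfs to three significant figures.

U_p ≈ 105 cfs

Direct runoff: 0.0, 45.0, 157.0, 109.0, 76.0, 53.0, 37.0, 0.0 cfs; ΣQ_DR = 477.0 cfs, peak = 157.0 cfs.
Runoff depth d = ΣQ_DR·Δt / A = 477.0 × 7200 / (0.986 mi²) = 1.499 in.
The 1-inch UH is the DRH scaled by (1 in)/d, so U_p = 157.0 × 1/1.499 = 105 cfs.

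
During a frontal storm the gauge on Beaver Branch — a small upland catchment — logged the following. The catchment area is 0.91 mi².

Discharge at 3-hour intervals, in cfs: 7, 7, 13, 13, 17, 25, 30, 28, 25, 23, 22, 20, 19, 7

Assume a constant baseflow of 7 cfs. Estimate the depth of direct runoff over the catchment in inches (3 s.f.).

Direct runoff: 0.0, 0.0, 6.0, 6.0, 10.0, 18.0, 23.0, 21.0, 18.0, 16.0, 15.0, 13.0, 12.0, 0.0 cfs; ΣQ_DR = 158.0 cfs.
V = ΣQ_DR · Δt = 158.0 × 10800 s = 1.706 × 10^6 ft³.
Over A = 0.91 mi², depth = V / A = 0.807 in.

d ≈ 0.807 in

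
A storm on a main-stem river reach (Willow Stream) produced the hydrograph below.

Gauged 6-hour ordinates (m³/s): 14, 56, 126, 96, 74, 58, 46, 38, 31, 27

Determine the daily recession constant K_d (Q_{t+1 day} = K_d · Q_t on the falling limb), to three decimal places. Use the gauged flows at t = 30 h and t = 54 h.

Between t = 30 h and t = 54 h the flow falls from 58 to 27 m³/s over 4×6 h = 24 h.
Per-interval ratio K = (27/58)^(1/4) = 0.8260; K_d = K^(24/6) = 0.466.

K_d ≈ 0.466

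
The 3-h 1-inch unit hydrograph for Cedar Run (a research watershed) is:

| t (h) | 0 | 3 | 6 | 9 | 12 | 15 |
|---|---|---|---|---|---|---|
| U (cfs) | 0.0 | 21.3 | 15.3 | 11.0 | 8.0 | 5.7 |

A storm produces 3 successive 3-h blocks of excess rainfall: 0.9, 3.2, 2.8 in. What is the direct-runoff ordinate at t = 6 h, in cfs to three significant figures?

By discrete convolution, Q_j = Σ (P_i / 1 in) · U_{j−i}.
At t = 6 h (j=2): Q = (0.9/1)·15.3 + (3.2/1)·21.3 + (2.8/1)·0.0 = 81.9 cfs.

Q ≈ 81.9 cfs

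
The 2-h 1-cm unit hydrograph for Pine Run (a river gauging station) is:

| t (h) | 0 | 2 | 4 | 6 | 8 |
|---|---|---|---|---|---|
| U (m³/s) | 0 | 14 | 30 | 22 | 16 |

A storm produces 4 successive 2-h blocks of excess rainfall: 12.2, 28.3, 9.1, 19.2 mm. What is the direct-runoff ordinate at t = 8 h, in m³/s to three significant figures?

By discrete convolution, Q_j = Σ (P_i / 10 mm) · U_{j−i}.
At t = 8 h (j=4): Q = (12.2/10)·16 + (28.3/10)·22 + (9.1/10)·30 + (19.2/10)·14 = 136 m³/s.

Q ≈ 136 m³/s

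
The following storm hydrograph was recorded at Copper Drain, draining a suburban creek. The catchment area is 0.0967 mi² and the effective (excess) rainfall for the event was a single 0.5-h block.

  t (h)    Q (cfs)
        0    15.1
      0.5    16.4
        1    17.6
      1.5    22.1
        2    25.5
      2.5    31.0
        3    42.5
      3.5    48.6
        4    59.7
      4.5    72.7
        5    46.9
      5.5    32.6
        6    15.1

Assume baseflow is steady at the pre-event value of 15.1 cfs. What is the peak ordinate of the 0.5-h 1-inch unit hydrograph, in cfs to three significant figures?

U_p ≈ 28.8 cfs

Direct runoff: 0.0, 1.3, 2.5, 7.0, 10.4, 15.9, 27.4, 33.5, 44.6, 57.6, 31.8, 17.5, 0.0 cfs; ΣQ_DR = 249.5 cfs, peak = 57.6 cfs.
Runoff depth d = ΣQ_DR·Δt / A = 249.5 × 1800 / (0.0967 mi²) = 1.999 in.
The 1-inch UH is the DRH scaled by (1 in)/d, so U_p = 57.6 × 1/1.999 = 28.8 cfs.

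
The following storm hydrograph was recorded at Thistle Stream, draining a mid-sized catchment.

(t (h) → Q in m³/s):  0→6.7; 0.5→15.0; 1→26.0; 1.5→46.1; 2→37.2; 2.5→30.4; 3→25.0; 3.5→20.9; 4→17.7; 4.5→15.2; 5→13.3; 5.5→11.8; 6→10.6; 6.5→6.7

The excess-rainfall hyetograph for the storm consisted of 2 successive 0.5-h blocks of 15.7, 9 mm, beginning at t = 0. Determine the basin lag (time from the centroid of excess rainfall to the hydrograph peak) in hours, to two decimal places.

Centroid of excess rainfall: t_c = Σ P_i·t̄_i / ΣP_i = 0.4322 h (block centres at 0.25, 0.75 h).
Hydrograph peak occurs at t = 1.5 h, so basin lag t_L = 1.5 − 0.4322 = 1.07 h.

t_L ≈ 1.07 h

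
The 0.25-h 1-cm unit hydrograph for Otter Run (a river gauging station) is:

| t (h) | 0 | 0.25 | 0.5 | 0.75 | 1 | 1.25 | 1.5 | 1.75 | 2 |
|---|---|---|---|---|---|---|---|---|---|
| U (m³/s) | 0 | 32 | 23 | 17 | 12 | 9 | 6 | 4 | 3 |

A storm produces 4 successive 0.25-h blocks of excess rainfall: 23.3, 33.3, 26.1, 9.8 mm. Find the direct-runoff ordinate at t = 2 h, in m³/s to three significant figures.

By discrete convolution, Q_j = Σ (P_i / 10 mm) · U_{j−i}.
At t = 2 h (j=8): Q = (23.3/10)·3 + (33.3/10)·4 + (26.1/10)·6 + (9.8/10)·9 = 44.8 m³/s.

Q ≈ 44.8 m³/s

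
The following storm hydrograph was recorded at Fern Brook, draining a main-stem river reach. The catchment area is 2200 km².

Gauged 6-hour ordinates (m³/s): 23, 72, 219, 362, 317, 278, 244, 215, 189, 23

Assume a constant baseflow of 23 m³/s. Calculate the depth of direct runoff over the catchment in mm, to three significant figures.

Direct runoff: 0.0, 49.0, 196.0, 339.0, 294.0, 255.0, 221.0, 192.0, 166.0, 0.0 m³/s; ΣQ_DR = 1712 m³/s.
V = ΣQ_DR · Δt = 1712 × 21600 s = 3.698 × 10^7 m³.
Over A = 2200 km², depth = V / A = 16.8 mm.

d ≈ 16.8 mm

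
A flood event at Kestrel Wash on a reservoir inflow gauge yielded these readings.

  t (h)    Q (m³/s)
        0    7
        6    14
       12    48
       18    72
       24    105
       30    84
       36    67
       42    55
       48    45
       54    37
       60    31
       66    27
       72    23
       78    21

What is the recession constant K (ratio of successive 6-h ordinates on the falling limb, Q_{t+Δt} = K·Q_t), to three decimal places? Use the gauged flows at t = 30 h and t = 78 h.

K ≈ 0.841

Using the recession-limb readings at t = 30 h and t = 78 h: Q falls from 84 to 21 m³/s over 8 intervals.
K = (Q₂/Q₁)^(1/8) = (21/84)^(1/8) = 0.841.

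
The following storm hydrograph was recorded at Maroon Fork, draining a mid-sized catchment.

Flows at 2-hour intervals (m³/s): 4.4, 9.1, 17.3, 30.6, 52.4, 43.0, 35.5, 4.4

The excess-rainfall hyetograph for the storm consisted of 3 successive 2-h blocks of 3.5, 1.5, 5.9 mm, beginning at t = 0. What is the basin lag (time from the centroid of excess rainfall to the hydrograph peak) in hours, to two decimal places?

Centroid of excess rainfall: t_c = Σ P_i·t̄_i / ΣP_i = 3.4404 h (block centres at 1, 3, 5 h).
Hydrograph peak occurs at t = 8 h, so basin lag t_L = 8 − 3.4404 = 4.56 h.

t_L ≈ 4.56 h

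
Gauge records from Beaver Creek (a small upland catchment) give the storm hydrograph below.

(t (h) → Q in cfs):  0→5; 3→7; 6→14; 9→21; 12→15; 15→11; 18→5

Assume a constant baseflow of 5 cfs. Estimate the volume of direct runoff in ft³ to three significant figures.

V ≈ 4.64 × 10^5 ft³

Direct-runoff ordinates (Q − Q_b): 0.0, 2.0, 9.0, 16.0, 10.0, 6.0, 0.0 cfs.
ΣQ_DR = 43.00 cfs.
With Δt = 3 h = 10800 s, V = ΣQ_DR · Δt = 43.00 × 10800 = 4.64 × 10^5 ft³.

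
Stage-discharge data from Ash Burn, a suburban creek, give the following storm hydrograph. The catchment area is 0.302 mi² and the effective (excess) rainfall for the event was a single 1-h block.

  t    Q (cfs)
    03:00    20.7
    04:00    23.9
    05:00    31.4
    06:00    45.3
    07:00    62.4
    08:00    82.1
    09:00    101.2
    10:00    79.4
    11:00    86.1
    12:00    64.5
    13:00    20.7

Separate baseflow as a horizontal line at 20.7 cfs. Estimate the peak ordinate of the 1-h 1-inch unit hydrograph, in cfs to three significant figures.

U_p ≈ 40.2 cfs

Direct runoff: 0.0, 3.2, 10.7, 24.6, 41.7, 61.4, 80.5, 58.7, 65.4, 43.8, 0.0 cfs; ΣQ_DR = 390.0 cfs, peak = 80.5 cfs.
Runoff depth d = ΣQ_DR·Δt / A = 390.0 × 3600 / (0.302 mi²) = 2.001 in.
The 1-inch UH is the DRH scaled by (1 in)/d, so U_p = 80.5 × 1/2.001 = 40.2 cfs.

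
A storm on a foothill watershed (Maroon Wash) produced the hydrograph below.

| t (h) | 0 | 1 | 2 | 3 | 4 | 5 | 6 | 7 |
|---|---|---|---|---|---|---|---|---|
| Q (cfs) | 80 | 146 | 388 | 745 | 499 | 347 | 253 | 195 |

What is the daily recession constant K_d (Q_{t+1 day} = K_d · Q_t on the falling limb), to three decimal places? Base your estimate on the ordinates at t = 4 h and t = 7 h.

Between t = 4 h and t = 7 h the flow falls from 499 to 195 cfs over 3×1 h = 3 h.
Per-interval ratio K = (195/499)^(1/3) = 0.7311; K_d = K^(24/1) = 0.001.

K_d ≈ 0.001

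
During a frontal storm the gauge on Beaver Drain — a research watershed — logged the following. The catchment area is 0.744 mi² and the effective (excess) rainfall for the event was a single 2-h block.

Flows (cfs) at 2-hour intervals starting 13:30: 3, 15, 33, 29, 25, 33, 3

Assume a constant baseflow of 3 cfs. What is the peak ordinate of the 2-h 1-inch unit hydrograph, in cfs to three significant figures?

U_p ≈ 60.0 cfs

Direct runoff: 0.0, 12.0, 30.0, 26.0, 22.0, 30.0, 0.0 cfs; ΣQ_DR = 120.0 cfs, peak = 30.0 cfs.
Runoff depth d = ΣQ_DR·Δt / A = 120.0 × 7200 / (0.744 mi²) = 0.4999 in.
The 1-inch UH is the DRH scaled by (1 in)/d, so U_p = 30.0 × 1/0.4999 = 60.0 cfs.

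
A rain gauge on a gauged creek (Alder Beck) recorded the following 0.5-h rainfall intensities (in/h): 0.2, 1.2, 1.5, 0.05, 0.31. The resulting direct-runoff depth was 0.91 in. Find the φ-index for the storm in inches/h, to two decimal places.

Only the 2 blocks with intensity above φ contribute runoff: 1.2, 1.5 in/h.
Σ(I−φ)·Δt = d  ⇒  (1.2+1.5 − 2φ)·0.5 = 0.91
φ = (2.700 − 0.91/0.5) / 2 = 0.44 in/h.

φ ≈ 0.44 in/h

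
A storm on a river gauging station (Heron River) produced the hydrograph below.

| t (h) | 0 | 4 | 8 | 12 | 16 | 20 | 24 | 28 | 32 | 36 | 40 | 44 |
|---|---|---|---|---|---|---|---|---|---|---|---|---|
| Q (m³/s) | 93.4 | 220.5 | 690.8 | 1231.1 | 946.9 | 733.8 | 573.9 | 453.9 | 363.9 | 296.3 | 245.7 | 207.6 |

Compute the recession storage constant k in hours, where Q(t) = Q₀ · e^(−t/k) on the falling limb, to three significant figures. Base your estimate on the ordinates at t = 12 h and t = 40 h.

k ≈ 17.4 h

On the falling limb, Q drops from 1231.1 to 245.7 m³/s between t = 12 h and t = 40 h (Δt = 28 h).
k = −Δt / ln(Q₂/Q₁) = −28 / ln(245.7/1231.1) = 17.4 h.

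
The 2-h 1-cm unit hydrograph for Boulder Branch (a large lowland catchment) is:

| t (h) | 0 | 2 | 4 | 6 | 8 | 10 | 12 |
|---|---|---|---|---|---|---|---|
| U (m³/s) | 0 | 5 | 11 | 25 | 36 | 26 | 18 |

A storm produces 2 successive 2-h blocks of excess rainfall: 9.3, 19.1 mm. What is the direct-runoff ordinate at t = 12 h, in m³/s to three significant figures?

By discrete convolution, Q_j = Σ (P_i / 10 mm) · U_{j−i}.
At t = 12 h (j=6): Q = (9.3/10)·18 + (19.1/10)·26 = 66.4 m³/s.

Q ≈ 66.4 m³/s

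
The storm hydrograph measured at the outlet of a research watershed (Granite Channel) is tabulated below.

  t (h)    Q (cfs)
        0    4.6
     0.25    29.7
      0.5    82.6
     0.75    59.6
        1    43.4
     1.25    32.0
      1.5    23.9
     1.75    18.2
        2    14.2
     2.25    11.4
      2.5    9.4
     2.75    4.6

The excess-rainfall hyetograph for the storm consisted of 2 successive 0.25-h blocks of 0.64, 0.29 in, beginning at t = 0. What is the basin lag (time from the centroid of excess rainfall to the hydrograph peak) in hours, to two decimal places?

t_L ≈ 0.30 h

Centroid of excess rainfall: t_c = Σ P_i·t̄_i / ΣP_i = 0.2030 h (block centres at 0.125, 0.375 h).
Hydrograph peak occurs at t = 0.5 h, so basin lag t_L = 0.5 − 0.2030 = 0.30 h.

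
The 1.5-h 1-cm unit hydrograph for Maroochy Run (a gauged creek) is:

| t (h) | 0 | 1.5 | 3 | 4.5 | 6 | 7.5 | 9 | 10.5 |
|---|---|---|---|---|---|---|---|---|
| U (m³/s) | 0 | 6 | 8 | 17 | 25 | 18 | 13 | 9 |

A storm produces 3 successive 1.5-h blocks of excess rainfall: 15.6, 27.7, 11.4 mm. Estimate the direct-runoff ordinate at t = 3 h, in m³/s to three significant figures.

By discrete convolution, Q_j = Σ (P_i / 10 mm) · U_{j−i}.
At t = 3 h (j=2): Q = (15.6/10)·8 + (27.7/10)·6 + (11.4/10)·0 = 29.1 m³/s.

Q ≈ 29.1 m³/s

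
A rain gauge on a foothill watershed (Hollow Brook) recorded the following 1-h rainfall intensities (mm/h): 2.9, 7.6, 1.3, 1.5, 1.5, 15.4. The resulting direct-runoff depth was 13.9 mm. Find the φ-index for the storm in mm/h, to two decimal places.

Only the 2 blocks with intensity above φ contribute runoff: 7.6, 15.4 mm/h.
Σ(I−φ)·Δt = d  ⇒  (7.6+15.4 − 2φ)·1 = 13.9
φ = (23.00 − 13.9/1) / 2 = 4.55 mm/h.

φ ≈ 4.55 mm/h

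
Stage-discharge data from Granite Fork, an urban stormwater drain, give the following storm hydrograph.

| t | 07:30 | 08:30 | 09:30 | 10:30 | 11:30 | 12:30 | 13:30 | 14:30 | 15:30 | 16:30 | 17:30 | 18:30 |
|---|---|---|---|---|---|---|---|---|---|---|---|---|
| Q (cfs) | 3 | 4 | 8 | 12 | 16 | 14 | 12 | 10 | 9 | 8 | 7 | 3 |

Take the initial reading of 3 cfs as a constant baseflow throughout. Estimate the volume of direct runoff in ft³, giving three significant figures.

Direct-runoff ordinates (Q − Q_b): 0.0, 1.0, 5.0, 9.0, 13.0, 11.0, 9.0, 7.0, 6.0, 5.0, 4.0, 0.0 cfs.
ΣQ_DR = 70.00 cfs.
With Δt = 1 h = 3600 s, V = ΣQ_DR · Δt = 70.00 × 3600 = 2.52 × 10^5 ft³.

V ≈ 2.52 × 10^5 ft³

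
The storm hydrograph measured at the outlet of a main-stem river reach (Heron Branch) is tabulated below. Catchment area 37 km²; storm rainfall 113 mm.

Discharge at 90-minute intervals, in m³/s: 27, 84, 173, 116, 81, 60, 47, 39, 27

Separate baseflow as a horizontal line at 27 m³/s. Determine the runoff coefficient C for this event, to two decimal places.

C ≈ 0.53

ΣQ_DR = 411.0 m³/s; V = ΣQ_DR·Δt = 2.219 × 10^6 m³.
Runoff depth d = V / A = 59.98 mm.
C = d / P = 59.98 / 113 = 0.53.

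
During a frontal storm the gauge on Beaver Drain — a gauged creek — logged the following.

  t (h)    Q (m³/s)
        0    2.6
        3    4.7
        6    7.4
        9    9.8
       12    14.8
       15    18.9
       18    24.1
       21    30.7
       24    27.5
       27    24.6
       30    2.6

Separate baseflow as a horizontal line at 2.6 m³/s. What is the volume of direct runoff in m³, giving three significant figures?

Direct-runoff ordinates (Q − Q_b): 0.0, 2.1, 4.8, 7.2, 12.2, 16.3, 21.5, 28.1, 24.9, 22.0, 0.0 m³/s.
ΣQ_DR = 139.1 m³/s.
With Δt = 3 h = 10800 s, V = ΣQ_DR · Δt = 139.1 × 10800 = 1.50 × 10^6 m³.

V ≈ 1.50 × 10^6 m³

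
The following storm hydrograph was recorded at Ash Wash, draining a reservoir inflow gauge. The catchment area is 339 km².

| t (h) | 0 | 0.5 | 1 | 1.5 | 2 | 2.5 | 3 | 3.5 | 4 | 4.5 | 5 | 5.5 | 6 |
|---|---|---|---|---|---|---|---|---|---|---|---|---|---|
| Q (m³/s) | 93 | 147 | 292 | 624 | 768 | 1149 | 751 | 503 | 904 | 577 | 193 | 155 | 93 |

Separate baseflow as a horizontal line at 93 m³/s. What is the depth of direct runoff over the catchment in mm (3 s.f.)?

d ≈ 26.8 mm

Direct runoff: 0.0, 54.0, 199.0, 531.0, 675.0, 1056.0, 658.0, 410.0, 811.0, 484.0, 100.0, 62.0, 0.0 m³/s; ΣQ_DR = 5040 m³/s.
V = ΣQ_DR · Δt = 5040 × 1800 s = 9.072 × 10^6 m³.
Over A = 339 km², depth = V / A = 26.8 mm.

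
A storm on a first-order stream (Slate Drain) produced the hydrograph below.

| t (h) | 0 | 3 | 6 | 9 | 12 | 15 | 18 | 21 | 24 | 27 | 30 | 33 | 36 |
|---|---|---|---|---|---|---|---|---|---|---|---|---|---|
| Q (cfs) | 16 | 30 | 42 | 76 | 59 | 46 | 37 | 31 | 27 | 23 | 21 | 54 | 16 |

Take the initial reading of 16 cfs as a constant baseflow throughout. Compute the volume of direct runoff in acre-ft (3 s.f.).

V ≈ 66.9 acre-ft

Direct-runoff ordinates (Q − Q_b): 0.0, 14.0, 26.0, 60.0, 43.0, 30.0, 21.0, 15.0, 11.0, 7.0, 5.0, 38.0, 0.0 cfs.
ΣQ_DR = 270.0 cfs.
With Δt = 3 h = 10800 s, V = ΣQ_DR · Δt = 270.0 × 10800 = 2.92 × 10^6 ft³ = 66.9 acre-ft.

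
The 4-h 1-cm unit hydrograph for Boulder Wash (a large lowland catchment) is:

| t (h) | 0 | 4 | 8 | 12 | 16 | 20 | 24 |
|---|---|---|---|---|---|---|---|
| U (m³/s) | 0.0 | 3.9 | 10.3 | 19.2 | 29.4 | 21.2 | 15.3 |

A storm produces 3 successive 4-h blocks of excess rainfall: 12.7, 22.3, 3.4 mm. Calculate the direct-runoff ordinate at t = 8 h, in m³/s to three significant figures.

Q ≈ 21.8 m³/s

By discrete convolution, Q_j = Σ (P_i / 10 mm) · U_{j−i}.
At t = 8 h (j=2): Q = (12.7/10)·10.3 + (22.3/10)·3.9 + (3.4/10)·0.0 = 21.8 m³/s.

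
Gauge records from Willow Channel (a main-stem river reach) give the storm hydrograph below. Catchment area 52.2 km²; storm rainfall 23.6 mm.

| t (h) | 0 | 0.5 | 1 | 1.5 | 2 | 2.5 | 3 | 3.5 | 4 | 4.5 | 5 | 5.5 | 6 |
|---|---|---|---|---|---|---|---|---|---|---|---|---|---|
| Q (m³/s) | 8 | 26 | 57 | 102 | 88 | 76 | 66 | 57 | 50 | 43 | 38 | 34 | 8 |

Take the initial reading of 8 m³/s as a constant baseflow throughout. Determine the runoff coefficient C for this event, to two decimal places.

ΣQ_DR = 549.0 m³/s; V = ΣQ_DR·Δt = 9.882 × 10^5 m³.
Runoff depth d = V / A = 18.93 mm.
C = d / P = 18.93 / 23.6 = 0.80.

C ≈ 0.80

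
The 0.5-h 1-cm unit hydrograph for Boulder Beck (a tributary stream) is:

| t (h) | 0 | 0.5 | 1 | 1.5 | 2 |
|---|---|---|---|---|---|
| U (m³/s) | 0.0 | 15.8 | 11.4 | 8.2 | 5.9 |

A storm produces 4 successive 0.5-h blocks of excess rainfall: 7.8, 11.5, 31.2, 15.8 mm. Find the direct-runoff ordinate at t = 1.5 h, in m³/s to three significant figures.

Q ≈ 68.8 m³/s

By discrete convolution, Q_j = Σ (P_i / 10 mm) · U_{j−i}.
At t = 1.5 h (j=3): Q = (7.8/10)·8.2 + (11.5/10)·11.4 + (31.2/10)·15.8 + (15.8/10)·0.0 = 68.8 m³/s.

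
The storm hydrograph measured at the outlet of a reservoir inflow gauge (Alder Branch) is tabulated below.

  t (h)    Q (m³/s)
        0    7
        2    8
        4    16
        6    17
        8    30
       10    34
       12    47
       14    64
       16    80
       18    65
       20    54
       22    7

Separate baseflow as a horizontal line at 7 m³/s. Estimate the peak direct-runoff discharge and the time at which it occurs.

Q_p = 73.0 m³/s at t = 16 h

Subtracting baseflow gives direct-runoff ordinates: 0.0, 1.0, 9.0, 10.0, 23.0, 27.0, 40.0, 57.0, 73.0, 58.0, 47.0, 0.0 m³/s.
The maximum is 73.0 m³/s, occurring at the reading for t = 16 h.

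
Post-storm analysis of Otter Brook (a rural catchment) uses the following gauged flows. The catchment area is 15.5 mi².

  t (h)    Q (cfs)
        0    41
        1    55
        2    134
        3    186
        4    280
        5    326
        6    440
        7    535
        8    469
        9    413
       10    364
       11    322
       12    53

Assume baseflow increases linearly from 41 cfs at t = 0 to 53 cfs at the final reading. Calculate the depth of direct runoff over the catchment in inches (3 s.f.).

d ≈ 0.301 in

Direct runoff: 0.00, 13.00, 91.00, 142.00, 235.00, 280.00, 393.00, 487.00, 420.00, 363.00, 313.00, 270.00, 0.00 cfs; ΣQ_DR = 3007 cfs.
V = ΣQ_DR · Δt = 3007 × 3600 s = 1.083 × 10^7 ft³.
Over A = 15.5 mi², depth = V / A = 0.301 in.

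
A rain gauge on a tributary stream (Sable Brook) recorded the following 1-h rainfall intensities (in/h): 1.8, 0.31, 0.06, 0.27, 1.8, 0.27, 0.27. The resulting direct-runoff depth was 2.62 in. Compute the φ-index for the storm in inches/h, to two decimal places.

Only the 2 blocks with intensity above φ contribute runoff: 1.8, 1.8 in/h.
Σ(I−φ)·Δt = d  ⇒  (1.8+1.8 − 2φ)·1 = 2.62
φ = (3.600 − 2.62/1) / 2 = 0.49 in/h.

φ ≈ 0.49 in/h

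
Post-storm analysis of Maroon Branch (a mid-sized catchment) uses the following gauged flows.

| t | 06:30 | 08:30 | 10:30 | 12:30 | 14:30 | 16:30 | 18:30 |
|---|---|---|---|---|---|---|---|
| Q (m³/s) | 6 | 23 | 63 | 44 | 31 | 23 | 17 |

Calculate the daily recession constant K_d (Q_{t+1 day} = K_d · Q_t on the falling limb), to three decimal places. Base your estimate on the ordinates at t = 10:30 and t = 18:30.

K_d ≈ 0.020

Between t = 10:30 and t = 18:30 the flow falls from 63 to 17 m³/s over 4×2 h = 8 h.
Per-interval ratio K = (17/63)^(1/4) = 0.7207; K_d = K^(24/2) = 0.020.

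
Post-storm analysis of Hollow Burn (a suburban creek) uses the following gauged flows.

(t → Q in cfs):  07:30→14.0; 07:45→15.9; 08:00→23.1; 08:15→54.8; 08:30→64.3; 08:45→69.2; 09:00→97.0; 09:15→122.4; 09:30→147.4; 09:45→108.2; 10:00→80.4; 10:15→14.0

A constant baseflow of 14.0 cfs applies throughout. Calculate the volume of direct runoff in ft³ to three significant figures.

V ≈ 5.78 × 10^5 ft³

Direct-runoff ordinates (Q − Q_b): 0.0, 1.9, 9.1, 40.8, 50.3, 55.2, 83.0, 108.4, 133.4, 94.2, 66.4, 0.0 cfs.
ΣQ_DR = 642.7 cfs.
With Δt = 0.25 h = 900 s, V = ΣQ_DR · Δt = 642.7 × 900 = 5.78 × 10^5 ft³.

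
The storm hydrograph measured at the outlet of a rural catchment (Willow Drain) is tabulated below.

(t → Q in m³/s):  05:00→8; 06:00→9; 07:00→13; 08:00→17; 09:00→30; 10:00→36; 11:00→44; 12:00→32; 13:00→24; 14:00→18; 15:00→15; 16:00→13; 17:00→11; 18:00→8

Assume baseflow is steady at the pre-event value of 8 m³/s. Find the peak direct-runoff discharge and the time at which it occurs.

Subtracting baseflow gives direct-runoff ordinates: 0.0, 1.0, 5.0, 9.0, 22.0, 28.0, 36.0, 24.0, 16.0, 10.0, 7.0, 5.0, 3.0, 0.0 m³/s.
The maximum is 36.0 m³/s, occurring at the reading for t = 11:00.

Q_p = 36.0 m³/s at t = 11:00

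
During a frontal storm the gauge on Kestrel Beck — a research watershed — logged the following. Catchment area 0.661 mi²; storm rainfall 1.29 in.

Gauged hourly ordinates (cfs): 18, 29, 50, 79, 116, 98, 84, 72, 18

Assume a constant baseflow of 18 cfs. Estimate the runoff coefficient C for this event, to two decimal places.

C ≈ 0.73

ΣQ_DR = 402.0 cfs; V = ΣQ_DR·Δt = 1.447 × 10^6 ft³.
Runoff depth d = V / A = 0.9424 in.
C = d / P = 0.9424 / 1.29 = 0.73.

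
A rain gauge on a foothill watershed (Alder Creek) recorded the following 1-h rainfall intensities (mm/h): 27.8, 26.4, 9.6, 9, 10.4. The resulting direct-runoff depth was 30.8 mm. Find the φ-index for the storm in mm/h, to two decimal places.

Only the 2 blocks with intensity above φ contribute runoff: 27.8, 26.4 mm/h.
Σ(I−φ)·Δt = d  ⇒  (27.8+26.4 − 2φ)·1 = 30.8
φ = (54.20 − 30.8/1) / 2 = 11.70 mm/h.

φ ≈ 11.70 mm/h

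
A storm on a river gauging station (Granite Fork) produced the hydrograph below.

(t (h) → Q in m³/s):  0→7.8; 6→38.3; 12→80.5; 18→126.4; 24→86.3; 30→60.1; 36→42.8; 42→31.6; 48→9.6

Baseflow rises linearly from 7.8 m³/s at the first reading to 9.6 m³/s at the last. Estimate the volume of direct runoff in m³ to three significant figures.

Direct-runoff ordinates (Q − Q_b): 0.00, 30.27, 72.25, 117.92, 77.60, 51.17, 33.65, 22.23, 0.00 m³/s.
ΣQ_DR = 405.1 m³/s.
With Δt = 6 h = 21600 s, V = ΣQ_DR · Δt = 405.1 × 21600 = 8.75 × 10^6 m³.

V ≈ 8.75 × 10^6 m³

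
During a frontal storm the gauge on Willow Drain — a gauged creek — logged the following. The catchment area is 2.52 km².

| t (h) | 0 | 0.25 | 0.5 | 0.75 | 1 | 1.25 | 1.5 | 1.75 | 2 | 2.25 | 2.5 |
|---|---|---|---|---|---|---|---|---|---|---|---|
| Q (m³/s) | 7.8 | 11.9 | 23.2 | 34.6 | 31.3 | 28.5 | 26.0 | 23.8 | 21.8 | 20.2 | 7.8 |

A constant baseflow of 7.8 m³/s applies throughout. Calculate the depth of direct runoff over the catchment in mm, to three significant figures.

Direct runoff: 0.0, 4.1, 15.4, 26.8, 23.5, 20.7, 18.2, 16.0, 14.0, 12.4, 0.0 m³/s; ΣQ_DR = 151.1 m³/s.
V = ΣQ_DR · Δt = 151.1 × 900 s = 1.360 × 10^5 m³.
Over A = 2.52 km², depth = V / A = 54.0 mm.

d ≈ 54.0 mm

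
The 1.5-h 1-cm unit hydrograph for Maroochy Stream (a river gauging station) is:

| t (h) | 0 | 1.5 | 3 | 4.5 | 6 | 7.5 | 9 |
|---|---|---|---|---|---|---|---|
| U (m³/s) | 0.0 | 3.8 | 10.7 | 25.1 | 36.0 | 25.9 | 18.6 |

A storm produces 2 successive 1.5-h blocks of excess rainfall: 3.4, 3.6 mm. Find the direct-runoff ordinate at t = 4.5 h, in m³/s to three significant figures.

Q ≈ 12.4 m³/s

By discrete convolution, Q_j = Σ (P_i / 10 mm) · U_{j−i}.
At t = 4.5 h (j=3): Q = (3.4/10)·25.1 + (3.6/10)·10.7 = 12.4 m³/s.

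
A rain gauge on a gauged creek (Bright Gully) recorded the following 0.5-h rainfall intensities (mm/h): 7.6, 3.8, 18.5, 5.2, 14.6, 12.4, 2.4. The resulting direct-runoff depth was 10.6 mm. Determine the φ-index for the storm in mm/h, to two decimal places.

Only the 3 blocks with intensity above φ contribute runoff: 18.5, 14.6, 12.4 mm/h.
Σ(I−φ)·Δt = d  ⇒  (18.5+14.6+12.4 − 3φ)·0.5 = 10.6
φ = (45.50 − 10.6/0.5) / 3 = 8.10 mm/h.

φ ≈ 8.10 mm/h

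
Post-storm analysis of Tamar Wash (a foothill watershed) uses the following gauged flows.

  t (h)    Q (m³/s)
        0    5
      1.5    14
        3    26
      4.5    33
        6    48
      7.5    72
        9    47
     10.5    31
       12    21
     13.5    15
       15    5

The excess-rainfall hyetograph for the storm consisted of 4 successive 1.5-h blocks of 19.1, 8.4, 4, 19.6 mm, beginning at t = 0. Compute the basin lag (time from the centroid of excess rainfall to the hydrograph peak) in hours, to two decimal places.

t_L ≈ 4.54 h

Centroid of excess rainfall: t_c = Σ P_i·t̄_i / ΣP_i = 2.9574 h (block centres at 0.75, 2.25, 3.75, 5.25 h).
Hydrograph peak occurs at t = 7.5 h, so basin lag t_L = 7.5 − 2.9574 = 4.54 h.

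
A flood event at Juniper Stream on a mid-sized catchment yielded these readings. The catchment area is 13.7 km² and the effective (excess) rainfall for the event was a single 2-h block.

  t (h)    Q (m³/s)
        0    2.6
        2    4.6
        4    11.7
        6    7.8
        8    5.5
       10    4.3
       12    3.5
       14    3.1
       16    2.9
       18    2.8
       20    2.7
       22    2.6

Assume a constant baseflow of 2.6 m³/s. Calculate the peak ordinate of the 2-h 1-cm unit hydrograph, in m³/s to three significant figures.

Direct runoff: 0.0, 2.0, 9.1, 5.2, 2.9, 1.7, 0.9, 0.5, 0.3, 0.2, 0.1, 0.0 m³/s; ΣQ_DR = 22.90 m³/s, peak = 9.1 m³/s.
Runoff depth d = ΣQ_DR·Δt / A = 22.90 × 7200 / (13.7 km²) = 12.04 mm.
The 1-cm UH is the DRH scaled by (10 mm)/d, so U_p = 9.1 × 10/12.04 = 7.56 m³/s.

U_p ≈ 7.56 m³/s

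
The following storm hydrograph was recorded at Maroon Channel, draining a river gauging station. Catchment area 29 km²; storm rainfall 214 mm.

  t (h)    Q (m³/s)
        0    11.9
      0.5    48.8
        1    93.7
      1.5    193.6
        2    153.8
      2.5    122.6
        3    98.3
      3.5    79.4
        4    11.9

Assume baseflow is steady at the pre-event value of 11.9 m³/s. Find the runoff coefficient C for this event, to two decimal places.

C ≈ 0.21

ΣQ_DR = 706.9 m³/s; V = ΣQ_DR·Δt = 1.272 × 10^6 m³.
Runoff depth d = V / A = 43.88 mm.
C = d / P = 43.88 / 214 = 0.21.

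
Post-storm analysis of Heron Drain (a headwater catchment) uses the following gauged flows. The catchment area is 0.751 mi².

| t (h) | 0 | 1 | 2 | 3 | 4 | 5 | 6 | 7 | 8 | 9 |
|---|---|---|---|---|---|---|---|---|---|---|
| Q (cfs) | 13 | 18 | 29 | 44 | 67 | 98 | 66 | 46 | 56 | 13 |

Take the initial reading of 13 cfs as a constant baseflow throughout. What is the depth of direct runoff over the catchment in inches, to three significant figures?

Direct runoff: 0.0, 5.0, 16.0, 31.0, 54.0, 85.0, 53.0, 33.0, 43.0, 0.0 cfs; ΣQ_DR = 320.0 cfs.
V = ΣQ_DR · Δt = 320.0 × 3600 s = 1.152 × 10^6 ft³.
Over A = 0.751 mi², depth = V / A = 0.660 in.

d ≈ 0.660 in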